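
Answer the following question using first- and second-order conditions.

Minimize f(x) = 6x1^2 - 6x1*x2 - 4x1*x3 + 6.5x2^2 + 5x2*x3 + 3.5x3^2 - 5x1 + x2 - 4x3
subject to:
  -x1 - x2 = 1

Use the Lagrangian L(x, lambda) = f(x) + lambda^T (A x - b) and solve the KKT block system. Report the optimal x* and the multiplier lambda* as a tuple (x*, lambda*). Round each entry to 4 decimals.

Form the Lagrangian:
  L(x, lambda) = (1/2) x^T Q x + c^T x + lambda^T (A x - b)
Stationarity (grad_x L = 0): Q x + c + A^T lambda = 0.
Primal feasibility: A x = b.

This gives the KKT block system:
  [ Q   A^T ] [ x     ]   [-c ]
  [ A    0  ] [ lambda ] = [ b ]

Solving the linear system:
  x*      = (-0.0562, -0.9438, 1.2135)
  lambda* = (-4.8652)
  f(x*)   = -0.3258

x* = (-0.0562, -0.9438, 1.2135), lambda* = (-4.8652)


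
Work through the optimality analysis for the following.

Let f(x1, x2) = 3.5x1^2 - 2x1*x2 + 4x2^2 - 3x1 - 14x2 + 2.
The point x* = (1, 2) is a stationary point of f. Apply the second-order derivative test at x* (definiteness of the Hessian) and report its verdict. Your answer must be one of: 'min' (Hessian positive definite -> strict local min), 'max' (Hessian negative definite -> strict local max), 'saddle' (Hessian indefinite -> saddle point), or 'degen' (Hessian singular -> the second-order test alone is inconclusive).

Compute the Hessian H = grad^2 f:
  H = [[7, -2], [-2, 8]]
Verify stationarity: grad f(x*) = H x* + g = (0, 0).
Eigenvalues of H: 5.4384, 9.5616.
Both eigenvalues > 0, so H is positive definite -> x* is a strict local min.

min


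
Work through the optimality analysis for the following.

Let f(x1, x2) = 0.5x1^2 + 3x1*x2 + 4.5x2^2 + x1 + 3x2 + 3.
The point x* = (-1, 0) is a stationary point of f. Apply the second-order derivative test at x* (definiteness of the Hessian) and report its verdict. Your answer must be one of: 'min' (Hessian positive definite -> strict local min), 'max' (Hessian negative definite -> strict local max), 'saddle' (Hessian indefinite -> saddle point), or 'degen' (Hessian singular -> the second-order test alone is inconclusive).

Compute the Hessian H = grad^2 f:
  H = [[1, 3], [3, 9]]
Verify stationarity: grad f(x*) = H x* + g = (0, 0).
Eigenvalues of H: 0, 10.
H has a zero eigenvalue (singular; positive semidefinite but not definite), so H is neither positive definite, negative definite, nor indefinite. The second-order test alone is inconclusive -> degen.
(Indeed, f is constant along the null direction of H through x*, so x* is not a strict local extremum.)

degen


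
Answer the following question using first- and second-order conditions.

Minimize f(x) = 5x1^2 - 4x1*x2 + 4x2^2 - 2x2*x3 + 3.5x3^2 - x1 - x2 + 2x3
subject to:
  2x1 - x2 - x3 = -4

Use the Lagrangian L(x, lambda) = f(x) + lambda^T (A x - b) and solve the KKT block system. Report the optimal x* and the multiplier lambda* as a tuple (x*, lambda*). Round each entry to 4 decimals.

Form the Lagrangian:
  L(x, lambda) = (1/2) x^T Q x + c^T x + lambda^T (A x - b)
Stationarity (grad_x L = 0): Q x + c + A^T lambda = 0.
Primal feasibility: A x = b.

This gives the KKT block system:
  [ Q   A^T ] [ x     ]   [-c ]
  [ A    0  ] [ lambda ] = [ b ]

Solving the linear system:
  x*      = (-1.105, 0.7731, 1.0168)
  lambda* = (7.5714)
  f(x*)   = 16.3256

x* = (-1.105, 0.7731, 1.0168), lambda* = (7.5714)


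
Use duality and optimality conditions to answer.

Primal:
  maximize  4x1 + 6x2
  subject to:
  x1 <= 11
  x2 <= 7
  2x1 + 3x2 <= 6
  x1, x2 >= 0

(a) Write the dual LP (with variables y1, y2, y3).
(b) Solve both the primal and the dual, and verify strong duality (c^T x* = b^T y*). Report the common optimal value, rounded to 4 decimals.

The standard primal-dual pair for 'max c^T x s.t. A x <= b, x >= 0' is:
  Dual:  min b^T y  s.t.  A^T y >= c,  y >= 0.

So the dual LP is:
  minimize  11y1 + 7y2 + 6y3
  subject to:
    y1 + 2y3 >= 4
    y2 + 3y3 >= 6
    y1, y2, y3 >= 0

Solving the primal: x* = (3, 0).
  primal value c^T x* = 12.
Solving the dual: y* = (0, 0, 2).
  dual value b^T y* = 12.
Strong duality: c^T x* = b^T y*. Confirmed.

12


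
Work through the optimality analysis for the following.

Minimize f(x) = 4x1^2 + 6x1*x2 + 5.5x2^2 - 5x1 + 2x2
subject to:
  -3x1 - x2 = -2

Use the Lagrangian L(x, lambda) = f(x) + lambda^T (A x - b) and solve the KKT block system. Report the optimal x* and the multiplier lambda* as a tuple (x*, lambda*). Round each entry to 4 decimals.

Form the Lagrangian:
  L(x, lambda) = (1/2) x^T Q x + c^T x + lambda^T (A x - b)
Stationarity (grad_x L = 0): Q x + c + A^T lambda = 0.
Primal feasibility: A x = b.

This gives the KKT block system:
  [ Q   A^T ] [ x     ]   [-c ]
  [ A    0  ] [ lambda ] = [ b ]

Solving the linear system:
  x*      = (0.9155, -0.7465)
  lambda* = (-0.7183)
  f(x*)   = -3.7535

x* = (0.9155, -0.7465), lambda* = (-0.7183)


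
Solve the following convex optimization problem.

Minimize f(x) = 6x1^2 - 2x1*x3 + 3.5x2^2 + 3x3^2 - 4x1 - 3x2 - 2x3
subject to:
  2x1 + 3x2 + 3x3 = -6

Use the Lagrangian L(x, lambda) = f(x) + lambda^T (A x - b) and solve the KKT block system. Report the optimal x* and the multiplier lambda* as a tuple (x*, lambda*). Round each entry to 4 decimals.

Form the Lagrangian:
  L(x, lambda) = (1/2) x^T Q x + c^T x + lambda^T (A x - b)
Stationarity (grad_x L = 0): Q x + c + A^T lambda = 0.
Primal feasibility: A x = b.

This gives the KKT block system:
  [ Q   A^T ] [ x     ]   [-c ]
  [ A    0  ] [ lambda ] = [ b ]

Solving the linear system:
  x*      = (-0.2923, -0.7113, -1.0939)
  lambda* = (2.6596)
  f(x*)   = 10.7242

x* = (-0.2923, -0.7113, -1.0939), lambda* = (2.6596)


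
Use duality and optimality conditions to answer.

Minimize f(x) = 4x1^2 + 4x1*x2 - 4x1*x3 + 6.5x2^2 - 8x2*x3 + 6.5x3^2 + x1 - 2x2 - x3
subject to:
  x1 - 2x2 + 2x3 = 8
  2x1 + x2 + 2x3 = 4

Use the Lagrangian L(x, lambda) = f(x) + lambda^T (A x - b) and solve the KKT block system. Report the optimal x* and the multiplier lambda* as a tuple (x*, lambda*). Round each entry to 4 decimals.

Form the Lagrangian:
  L(x, lambda) = (1/2) x^T Q x + c^T x + lambda^T (A x - b)
Stationarity (grad_x L = 0): Q x + c + A^T lambda = 0.
Primal feasibility: A x = b.

This gives the KKT block system:
  [ Q   A^T ] [ x     ]   [-c ]
  [ A    0  ] [ lambda ] = [ b ]

Solving the linear system:
  x*      = (2.1294, -2.0431, 0.8921)
  lambda* = (-12.131, 2.9183)
  f(x*)   = 45.349

x* = (2.1294, -2.0431, 0.8921), lambda* = (-12.131, 2.9183)


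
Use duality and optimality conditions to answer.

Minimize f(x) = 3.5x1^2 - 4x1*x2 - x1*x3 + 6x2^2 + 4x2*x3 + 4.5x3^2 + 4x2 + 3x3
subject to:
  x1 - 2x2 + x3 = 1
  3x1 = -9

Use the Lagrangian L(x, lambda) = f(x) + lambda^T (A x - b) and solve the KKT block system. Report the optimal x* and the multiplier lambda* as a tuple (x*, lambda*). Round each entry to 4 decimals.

Form the Lagrangian:
  L(x, lambda) = (1/2) x^T Q x + c^T x + lambda^T (A x - b)
Stationarity (grad_x L = 0): Q x + c + A^T lambda = 0.
Primal feasibility: A x = b.

This gives the KKT block system:
  [ Q   A^T ] [ x     ]   [-c ]
  [ A    0  ] [ lambda ] = [ b ]

Solving the linear system:
  x*      = (-3, -1.8125, 0.375)
  lambda* = (-2.125, 5.4167)
  f(x*)   = 22.375

x* = (-3, -1.8125, 0.375), lambda* = (-2.125, 5.4167)


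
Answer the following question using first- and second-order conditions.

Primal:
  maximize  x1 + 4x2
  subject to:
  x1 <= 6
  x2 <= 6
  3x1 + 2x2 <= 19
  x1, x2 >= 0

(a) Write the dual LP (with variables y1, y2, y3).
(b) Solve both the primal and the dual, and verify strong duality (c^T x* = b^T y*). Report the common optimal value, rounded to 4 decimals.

The standard primal-dual pair for 'max c^T x s.t. A x <= b, x >= 0' is:
  Dual:  min b^T y  s.t.  A^T y >= c,  y >= 0.

So the dual LP is:
  minimize  6y1 + 6y2 + 19y3
  subject to:
    y1 + 3y3 >= 1
    y2 + 2y3 >= 4
    y1, y2, y3 >= 0

Solving the primal: x* = (2.3333, 6).
  primal value c^T x* = 26.3333.
Solving the dual: y* = (0, 3.3333, 0.3333).
  dual value b^T y* = 26.3333.
Strong duality: c^T x* = b^T y*. Confirmed.

26.3333


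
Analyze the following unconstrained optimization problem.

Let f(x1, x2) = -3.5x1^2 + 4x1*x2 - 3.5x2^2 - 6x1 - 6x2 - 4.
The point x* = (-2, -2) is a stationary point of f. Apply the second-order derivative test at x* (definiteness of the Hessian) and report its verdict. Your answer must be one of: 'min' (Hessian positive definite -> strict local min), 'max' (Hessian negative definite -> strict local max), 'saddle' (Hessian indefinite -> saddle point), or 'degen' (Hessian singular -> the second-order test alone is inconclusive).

Compute the Hessian H = grad^2 f:
  H = [[-7, 4], [4, -7]]
Verify stationarity: grad f(x*) = H x* + g = (0, 0).
Eigenvalues of H: -11, -3.
Both eigenvalues < 0, so H is negative definite -> x* is a strict local max.

max


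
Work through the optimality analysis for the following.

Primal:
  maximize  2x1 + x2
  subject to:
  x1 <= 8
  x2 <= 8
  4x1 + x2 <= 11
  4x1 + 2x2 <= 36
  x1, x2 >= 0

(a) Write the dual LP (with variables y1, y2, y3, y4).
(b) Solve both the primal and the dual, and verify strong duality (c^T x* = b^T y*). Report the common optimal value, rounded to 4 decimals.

The standard primal-dual pair for 'max c^T x s.t. A x <= b, x >= 0' is:
  Dual:  min b^T y  s.t.  A^T y >= c,  y >= 0.

So the dual LP is:
  minimize  8y1 + 8y2 + 11y3 + 36y4
  subject to:
    y1 + 4y3 + 4y4 >= 2
    y2 + y3 + 2y4 >= 1
    y1, y2, y3, y4 >= 0

Solving the primal: x* = (0.75, 8).
  primal value c^T x* = 9.5.
Solving the dual: y* = (0, 0.5, 0.5, 0).
  dual value b^T y* = 9.5.
Strong duality: c^T x* = b^T y*. Confirmed.

9.5


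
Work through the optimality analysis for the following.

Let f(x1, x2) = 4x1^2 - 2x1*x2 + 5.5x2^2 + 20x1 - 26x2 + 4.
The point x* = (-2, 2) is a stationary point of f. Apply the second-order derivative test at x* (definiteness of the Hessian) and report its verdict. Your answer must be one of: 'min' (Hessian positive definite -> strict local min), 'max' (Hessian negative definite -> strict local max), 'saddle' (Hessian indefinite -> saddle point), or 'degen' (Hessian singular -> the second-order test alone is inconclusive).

Compute the Hessian H = grad^2 f:
  H = [[8, -2], [-2, 11]]
Verify stationarity: grad f(x*) = H x* + g = (0, 0).
Eigenvalues of H: 7, 12.
Both eigenvalues > 0, so H is positive definite -> x* is a strict local min.

min


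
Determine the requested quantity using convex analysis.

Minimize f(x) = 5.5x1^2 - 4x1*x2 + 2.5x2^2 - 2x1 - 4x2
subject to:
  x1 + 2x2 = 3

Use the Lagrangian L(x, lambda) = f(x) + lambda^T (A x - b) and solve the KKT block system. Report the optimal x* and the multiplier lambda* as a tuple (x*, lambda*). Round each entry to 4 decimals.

Form the Lagrangian:
  L(x, lambda) = (1/2) x^T Q x + c^T x + lambda^T (A x - b)
Stationarity (grad_x L = 0): Q x + c + A^T lambda = 0.
Primal feasibility: A x = b.

This gives the KKT block system:
  [ Q   A^T ] [ x     ]   [-c ]
  [ A    0  ] [ lambda ] = [ b ]

Solving the linear system:
  x*      = (0.6, 1.2)
  lambda* = (0.2)
  f(x*)   = -3.3

x* = (0.6, 1.2), lambda* = (0.2)


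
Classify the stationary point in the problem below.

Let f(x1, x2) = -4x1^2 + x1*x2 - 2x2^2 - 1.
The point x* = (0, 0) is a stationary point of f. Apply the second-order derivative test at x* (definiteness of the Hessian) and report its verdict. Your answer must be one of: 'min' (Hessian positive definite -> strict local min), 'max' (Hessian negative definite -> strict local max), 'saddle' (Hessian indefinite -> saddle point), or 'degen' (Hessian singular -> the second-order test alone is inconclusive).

Compute the Hessian H = grad^2 f:
  H = [[-8, 1], [1, -4]]
Verify stationarity: grad f(x*) = H x* + g = (0, 0).
Eigenvalues of H: -8.2361, -3.7639.
Both eigenvalues < 0, so H is negative definite -> x* is a strict local max.

max


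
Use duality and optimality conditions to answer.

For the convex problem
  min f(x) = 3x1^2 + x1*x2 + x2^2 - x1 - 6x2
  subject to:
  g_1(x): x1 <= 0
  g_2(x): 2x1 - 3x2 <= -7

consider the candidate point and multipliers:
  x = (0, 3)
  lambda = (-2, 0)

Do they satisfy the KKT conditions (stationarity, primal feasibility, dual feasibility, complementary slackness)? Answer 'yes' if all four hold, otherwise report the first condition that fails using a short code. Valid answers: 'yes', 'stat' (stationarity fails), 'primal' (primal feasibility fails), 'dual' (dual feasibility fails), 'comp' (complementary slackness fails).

Gradient of f: grad f(x) = Q x + c = (2, 0)
Constraint values g_i(x) = a_i^T x - b_i:
  g_1((0, 3)) = 0
  g_2((0, 3)) = -2
Stationarity residual: grad f(x) + sum_i lambda_i a_i = (0, 0)
  -> stationarity OK
Primal feasibility (all g_i <= 0): OK
Dual feasibility (all lambda_i >= 0): FAILS
Complementary slackness (lambda_i * g_i(x) = 0 for all i): OK

Verdict: the first failing condition is dual_feasibility -> dual.

dual


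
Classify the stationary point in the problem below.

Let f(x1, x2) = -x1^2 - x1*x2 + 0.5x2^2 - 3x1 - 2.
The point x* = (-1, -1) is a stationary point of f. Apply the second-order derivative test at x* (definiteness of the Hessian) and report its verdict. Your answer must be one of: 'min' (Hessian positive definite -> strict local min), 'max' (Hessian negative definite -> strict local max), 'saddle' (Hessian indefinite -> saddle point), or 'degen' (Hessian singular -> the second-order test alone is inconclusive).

Compute the Hessian H = grad^2 f:
  H = [[-2, -1], [-1, 1]]
Verify stationarity: grad f(x*) = H x* + g = (0, 0).
Eigenvalues of H: -2.3028, 1.3028.
Eigenvalues have mixed signs, so H is indefinite -> x* is a saddle point.

saddle


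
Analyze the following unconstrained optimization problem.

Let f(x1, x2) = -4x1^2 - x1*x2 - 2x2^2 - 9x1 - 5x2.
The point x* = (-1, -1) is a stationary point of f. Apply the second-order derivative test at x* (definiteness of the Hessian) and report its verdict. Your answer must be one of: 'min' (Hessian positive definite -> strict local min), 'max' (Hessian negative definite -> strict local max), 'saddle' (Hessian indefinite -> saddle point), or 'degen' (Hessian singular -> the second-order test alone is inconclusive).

Compute the Hessian H = grad^2 f:
  H = [[-8, -1], [-1, -4]]
Verify stationarity: grad f(x*) = H x* + g = (0, 0).
Eigenvalues of H: -8.2361, -3.7639.
Both eigenvalues < 0, so H is negative definite -> x* is a strict local max.

max


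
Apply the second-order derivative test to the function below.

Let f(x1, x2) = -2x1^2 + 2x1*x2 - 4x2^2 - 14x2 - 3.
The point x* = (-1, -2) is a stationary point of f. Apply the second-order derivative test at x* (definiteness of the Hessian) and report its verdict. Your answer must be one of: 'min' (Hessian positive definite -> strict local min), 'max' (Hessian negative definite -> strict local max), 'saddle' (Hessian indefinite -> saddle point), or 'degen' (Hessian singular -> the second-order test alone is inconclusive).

Compute the Hessian H = grad^2 f:
  H = [[-4, 2], [2, -8]]
Verify stationarity: grad f(x*) = H x* + g = (0, 0).
Eigenvalues of H: -8.8284, -3.1716.
Both eigenvalues < 0, so H is negative definite -> x* is a strict local max.

max


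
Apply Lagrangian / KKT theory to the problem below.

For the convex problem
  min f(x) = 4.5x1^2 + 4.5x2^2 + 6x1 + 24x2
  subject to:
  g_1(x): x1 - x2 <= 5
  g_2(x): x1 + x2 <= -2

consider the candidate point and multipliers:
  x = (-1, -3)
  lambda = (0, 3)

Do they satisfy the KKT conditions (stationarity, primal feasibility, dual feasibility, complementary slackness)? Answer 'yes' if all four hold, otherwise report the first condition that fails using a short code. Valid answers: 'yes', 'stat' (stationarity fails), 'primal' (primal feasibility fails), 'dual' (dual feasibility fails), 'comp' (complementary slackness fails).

Gradient of f: grad f(x) = Q x + c = (-3, -3)
Constraint values g_i(x) = a_i^T x - b_i:
  g_1((-1, -3)) = -3
  g_2((-1, -3)) = -2
Stationarity residual: grad f(x) + sum_i lambda_i a_i = (0, 0)
  -> stationarity OK
Primal feasibility (all g_i <= 0): OK
Dual feasibility (all lambda_i >= 0): OK
Complementary slackness (lambda_i * g_i(x) = 0 for all i): FAILS

Verdict: the first failing condition is complementary_slackness -> comp.

comp


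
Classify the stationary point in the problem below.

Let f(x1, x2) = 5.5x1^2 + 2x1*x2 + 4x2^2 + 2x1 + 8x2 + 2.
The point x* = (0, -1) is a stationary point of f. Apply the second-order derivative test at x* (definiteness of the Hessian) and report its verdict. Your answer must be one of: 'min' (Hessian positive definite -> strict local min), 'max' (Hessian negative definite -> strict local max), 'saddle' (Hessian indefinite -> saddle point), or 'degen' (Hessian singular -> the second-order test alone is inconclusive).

Compute the Hessian H = grad^2 f:
  H = [[11, 2], [2, 8]]
Verify stationarity: grad f(x*) = H x* + g = (0, 0).
Eigenvalues of H: 7, 12.
Both eigenvalues > 0, so H is positive definite -> x* is a strict local min.

min


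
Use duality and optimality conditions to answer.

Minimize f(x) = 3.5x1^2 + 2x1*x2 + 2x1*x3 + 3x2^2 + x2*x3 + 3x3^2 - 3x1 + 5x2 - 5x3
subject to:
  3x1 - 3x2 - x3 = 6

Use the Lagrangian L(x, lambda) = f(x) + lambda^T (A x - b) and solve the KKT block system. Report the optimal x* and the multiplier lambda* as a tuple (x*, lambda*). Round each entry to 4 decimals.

Form the Lagrangian:
  L(x, lambda) = (1/2) x^T Q x + c^T x + lambda^T (A x - b)
Stationarity (grad_x L = 0): Q x + c + A^T lambda = 0.
Primal feasibility: A x = b.

This gives the KKT block system:
  [ Q   A^T ] [ x     ]   [-c ]
  [ A    0  ] [ lambda ] = [ b ]

Solving the linear system:
  x*      = (0.8092, -1.4351, 0.7328)
  lambda* = (-0.4198)
  f(x*)   = -5.374

x* = (0.8092, -1.4351, 0.7328), lambda* = (-0.4198)


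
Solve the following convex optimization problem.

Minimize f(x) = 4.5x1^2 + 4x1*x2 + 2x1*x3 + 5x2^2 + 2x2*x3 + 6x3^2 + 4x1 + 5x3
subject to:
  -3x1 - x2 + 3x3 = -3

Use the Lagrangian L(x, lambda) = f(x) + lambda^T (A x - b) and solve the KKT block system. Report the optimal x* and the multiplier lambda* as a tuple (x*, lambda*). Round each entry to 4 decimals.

Form the Lagrangian:
  L(x, lambda) = (1/2) x^T Q x + c^T x + lambda^T (A x - b)
Stationarity (grad_x L = 0): Q x + c + A^T lambda = 0.
Primal feasibility: A x = b.

This gives the KKT block system:
  [ Q   A^T ] [ x     ]   [-c ]
  [ A    0  ] [ lambda ] = [ b ]

Solving the linear system:
  x*      = (0.0843, 0.2711, -0.8253)
  lambda* = (1.3976)
  f(x*)   = 0.2018

x* = (0.0843, 0.2711, -0.8253), lambda* = (1.3976)


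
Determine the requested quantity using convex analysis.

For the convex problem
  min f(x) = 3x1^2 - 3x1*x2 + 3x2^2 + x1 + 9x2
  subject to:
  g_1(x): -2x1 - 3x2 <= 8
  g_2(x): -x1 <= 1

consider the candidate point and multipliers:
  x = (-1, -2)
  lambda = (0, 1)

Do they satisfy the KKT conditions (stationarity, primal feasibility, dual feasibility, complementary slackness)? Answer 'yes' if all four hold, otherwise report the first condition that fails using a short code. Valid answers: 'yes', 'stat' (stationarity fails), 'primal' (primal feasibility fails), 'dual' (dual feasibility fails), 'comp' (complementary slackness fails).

Gradient of f: grad f(x) = Q x + c = (1, 0)
Constraint values g_i(x) = a_i^T x - b_i:
  g_1((-1, -2)) = 0
  g_2((-1, -2)) = 0
Stationarity residual: grad f(x) + sum_i lambda_i a_i = (0, 0)
  -> stationarity OK
Primal feasibility (all g_i <= 0): OK
Dual feasibility (all lambda_i >= 0): OK
Complementary slackness (lambda_i * g_i(x) = 0 for all i): OK

Verdict: yes, KKT holds.

yes


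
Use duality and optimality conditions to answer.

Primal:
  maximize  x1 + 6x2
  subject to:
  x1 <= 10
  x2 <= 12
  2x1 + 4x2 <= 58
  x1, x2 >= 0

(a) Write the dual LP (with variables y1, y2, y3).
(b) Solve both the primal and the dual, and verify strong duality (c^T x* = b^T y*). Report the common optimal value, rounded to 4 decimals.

The standard primal-dual pair for 'max c^T x s.t. A x <= b, x >= 0' is:
  Dual:  min b^T y  s.t.  A^T y >= c,  y >= 0.

So the dual LP is:
  minimize  10y1 + 12y2 + 58y3
  subject to:
    y1 + 2y3 >= 1
    y2 + 4y3 >= 6
    y1, y2, y3 >= 0

Solving the primal: x* = (5, 12).
  primal value c^T x* = 77.
Solving the dual: y* = (0, 4, 0.5).
  dual value b^T y* = 77.
Strong duality: c^T x* = b^T y*. Confirmed.

77


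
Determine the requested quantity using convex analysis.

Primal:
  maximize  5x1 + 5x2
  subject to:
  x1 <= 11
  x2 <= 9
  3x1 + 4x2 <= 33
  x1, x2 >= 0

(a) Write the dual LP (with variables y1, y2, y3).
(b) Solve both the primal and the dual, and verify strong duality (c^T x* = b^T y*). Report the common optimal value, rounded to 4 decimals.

The standard primal-dual pair for 'max c^T x s.t. A x <= b, x >= 0' is:
  Dual:  min b^T y  s.t.  A^T y >= c,  y >= 0.

So the dual LP is:
  minimize  11y1 + 9y2 + 33y3
  subject to:
    y1 + 3y3 >= 5
    y2 + 4y3 >= 5
    y1, y2, y3 >= 0

Solving the primal: x* = (11, 0).
  primal value c^T x* = 55.
Solving the dual: y* = (1.25, 0, 1.25).
  dual value b^T y* = 55.
Strong duality: c^T x* = b^T y*. Confirmed.

55


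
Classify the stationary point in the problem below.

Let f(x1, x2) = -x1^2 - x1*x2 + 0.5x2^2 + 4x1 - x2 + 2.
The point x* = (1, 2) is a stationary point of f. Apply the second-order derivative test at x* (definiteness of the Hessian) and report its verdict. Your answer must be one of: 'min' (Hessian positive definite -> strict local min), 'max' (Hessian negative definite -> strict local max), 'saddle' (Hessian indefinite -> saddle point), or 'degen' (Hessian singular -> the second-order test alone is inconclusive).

Compute the Hessian H = grad^2 f:
  H = [[-2, -1], [-1, 1]]
Verify stationarity: grad f(x*) = H x* + g = (0, 0).
Eigenvalues of H: -2.3028, 1.3028.
Eigenvalues have mixed signs, so H is indefinite -> x* is a saddle point.

saddle


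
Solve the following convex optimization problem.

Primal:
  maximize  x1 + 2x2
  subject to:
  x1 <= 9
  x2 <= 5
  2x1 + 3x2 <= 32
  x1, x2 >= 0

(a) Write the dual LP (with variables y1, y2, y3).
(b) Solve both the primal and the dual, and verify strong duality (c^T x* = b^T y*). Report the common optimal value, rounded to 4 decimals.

The standard primal-dual pair for 'max c^T x s.t. A x <= b, x >= 0' is:
  Dual:  min b^T y  s.t.  A^T y >= c,  y >= 0.

So the dual LP is:
  minimize  9y1 + 5y2 + 32y3
  subject to:
    y1 + 2y3 >= 1
    y2 + 3y3 >= 2
    y1, y2, y3 >= 0

Solving the primal: x* = (8.5, 5).
  primal value c^T x* = 18.5.
Solving the dual: y* = (0, 0.5, 0.5).
  dual value b^T y* = 18.5.
Strong duality: c^T x* = b^T y*. Confirmed.

18.5


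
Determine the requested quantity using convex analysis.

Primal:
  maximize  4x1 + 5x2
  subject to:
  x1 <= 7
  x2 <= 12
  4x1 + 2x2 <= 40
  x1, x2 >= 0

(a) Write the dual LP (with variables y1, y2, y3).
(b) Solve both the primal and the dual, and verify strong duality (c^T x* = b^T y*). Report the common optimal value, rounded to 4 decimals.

The standard primal-dual pair for 'max c^T x s.t. A x <= b, x >= 0' is:
  Dual:  min b^T y  s.t.  A^T y >= c,  y >= 0.

So the dual LP is:
  minimize  7y1 + 12y2 + 40y3
  subject to:
    y1 + 4y3 >= 4
    y2 + 2y3 >= 5
    y1, y2, y3 >= 0

Solving the primal: x* = (4, 12).
  primal value c^T x* = 76.
Solving the dual: y* = (0, 3, 1).
  dual value b^T y* = 76.
Strong duality: c^T x* = b^T y*. Confirmed.

76


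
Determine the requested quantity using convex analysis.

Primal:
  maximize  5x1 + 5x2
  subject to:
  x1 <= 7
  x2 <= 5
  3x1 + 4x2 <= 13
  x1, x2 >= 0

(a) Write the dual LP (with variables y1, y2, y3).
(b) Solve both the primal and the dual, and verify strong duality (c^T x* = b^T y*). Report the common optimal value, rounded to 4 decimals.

The standard primal-dual pair for 'max c^T x s.t. A x <= b, x >= 0' is:
  Dual:  min b^T y  s.t.  A^T y >= c,  y >= 0.

So the dual LP is:
  minimize  7y1 + 5y2 + 13y3
  subject to:
    y1 + 3y3 >= 5
    y2 + 4y3 >= 5
    y1, y2, y3 >= 0

Solving the primal: x* = (4.3333, 0).
  primal value c^T x* = 21.6667.
Solving the dual: y* = (0, 0, 1.6667).
  dual value b^T y* = 21.6667.
Strong duality: c^T x* = b^T y*. Confirmed.

21.6667


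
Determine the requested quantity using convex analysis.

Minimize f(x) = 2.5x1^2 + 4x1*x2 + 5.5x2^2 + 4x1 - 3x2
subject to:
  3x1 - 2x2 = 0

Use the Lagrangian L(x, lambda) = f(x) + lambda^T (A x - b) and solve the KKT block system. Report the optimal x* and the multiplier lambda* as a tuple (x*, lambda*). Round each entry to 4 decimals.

Form the Lagrangian:
  L(x, lambda) = (1/2) x^T Q x + c^T x + lambda^T (A x - b)
Stationarity (grad_x L = 0): Q x + c + A^T lambda = 0.
Primal feasibility: A x = b.

This gives the KKT block system:
  [ Q   A^T ] [ x     ]   [-c ]
  [ A    0  ] [ lambda ] = [ b ]

Solving the linear system:
  x*      = (0.012, 0.018)
  lambda* = (-1.3772)
  f(x*)   = -0.003

x* = (0.012, 0.018), lambda* = (-1.3772)


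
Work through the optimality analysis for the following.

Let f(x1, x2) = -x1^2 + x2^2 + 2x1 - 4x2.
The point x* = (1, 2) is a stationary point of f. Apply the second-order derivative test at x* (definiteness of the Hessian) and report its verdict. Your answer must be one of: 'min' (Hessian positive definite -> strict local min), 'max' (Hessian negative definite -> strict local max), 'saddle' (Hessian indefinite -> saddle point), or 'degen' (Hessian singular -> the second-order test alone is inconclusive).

Compute the Hessian H = grad^2 f:
  H = [[-2, 0], [0, 2]]
Verify stationarity: grad f(x*) = H x* + g = (0, 0).
Eigenvalues of H: -2, 2.
Eigenvalues have mixed signs, so H is indefinite -> x* is a saddle point.

saddle


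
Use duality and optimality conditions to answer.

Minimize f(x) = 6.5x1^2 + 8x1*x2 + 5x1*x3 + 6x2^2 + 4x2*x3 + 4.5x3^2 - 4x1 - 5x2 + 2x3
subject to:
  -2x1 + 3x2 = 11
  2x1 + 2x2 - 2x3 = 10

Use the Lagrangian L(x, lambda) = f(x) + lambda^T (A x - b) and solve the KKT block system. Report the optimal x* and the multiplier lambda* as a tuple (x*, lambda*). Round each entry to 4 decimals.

Form the Lagrangian:
  L(x, lambda) = (1/2) x^T Q x + c^T x + lambda^T (A x - b)
Stationarity (grad_x L = 0): Q x + c + A^T lambda = 0.
Primal feasibility: A x = b.

This gives the KKT block system:
  [ Q   A^T ] [ x     ]   [-c ]
  [ A    0  ] [ lambda ] = [ b ]

Solving the linear system:
  x*      = (-0.6145, 3.257, -2.3575)
  lambda* = (-3.4916, -4.6313)
  f(x*)   = 33.0894

x* = (-0.6145, 3.257, -2.3575), lambda* = (-3.4916, -4.6313)


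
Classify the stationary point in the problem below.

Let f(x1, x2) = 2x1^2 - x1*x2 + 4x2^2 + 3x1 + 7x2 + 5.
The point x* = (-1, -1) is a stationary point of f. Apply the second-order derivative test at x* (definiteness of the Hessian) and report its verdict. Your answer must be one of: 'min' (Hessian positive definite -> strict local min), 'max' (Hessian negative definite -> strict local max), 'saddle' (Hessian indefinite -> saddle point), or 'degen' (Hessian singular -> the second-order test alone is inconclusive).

Compute the Hessian H = grad^2 f:
  H = [[4, -1], [-1, 8]]
Verify stationarity: grad f(x*) = H x* + g = (0, 0).
Eigenvalues of H: 3.7639, 8.2361.
Both eigenvalues > 0, so H is positive definite -> x* is a strict local min.

min


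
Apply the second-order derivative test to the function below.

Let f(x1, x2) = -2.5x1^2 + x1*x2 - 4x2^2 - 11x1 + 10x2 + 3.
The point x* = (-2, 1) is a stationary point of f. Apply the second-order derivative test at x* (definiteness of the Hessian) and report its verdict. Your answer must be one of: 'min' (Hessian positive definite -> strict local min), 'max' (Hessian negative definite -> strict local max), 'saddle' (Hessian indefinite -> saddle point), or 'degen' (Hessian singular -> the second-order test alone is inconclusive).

Compute the Hessian H = grad^2 f:
  H = [[-5, 1], [1, -8]]
Verify stationarity: grad f(x*) = H x* + g = (0, 0).
Eigenvalues of H: -8.3028, -4.6972.
Both eigenvalues < 0, so H is negative definite -> x* is a strict local max.

max


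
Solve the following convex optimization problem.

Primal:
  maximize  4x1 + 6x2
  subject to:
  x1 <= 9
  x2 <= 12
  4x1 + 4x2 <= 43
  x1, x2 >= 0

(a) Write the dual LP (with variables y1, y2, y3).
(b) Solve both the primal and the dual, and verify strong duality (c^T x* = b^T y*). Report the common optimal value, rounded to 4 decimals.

The standard primal-dual pair for 'max c^T x s.t. A x <= b, x >= 0' is:
  Dual:  min b^T y  s.t.  A^T y >= c,  y >= 0.

So the dual LP is:
  minimize  9y1 + 12y2 + 43y3
  subject to:
    y1 + 4y3 >= 4
    y2 + 4y3 >= 6
    y1, y2, y3 >= 0

Solving the primal: x* = (0, 10.75).
  primal value c^T x* = 64.5.
Solving the dual: y* = (0, 0, 1.5).
  dual value b^T y* = 64.5.
Strong duality: c^T x* = b^T y*. Confirmed.

64.5


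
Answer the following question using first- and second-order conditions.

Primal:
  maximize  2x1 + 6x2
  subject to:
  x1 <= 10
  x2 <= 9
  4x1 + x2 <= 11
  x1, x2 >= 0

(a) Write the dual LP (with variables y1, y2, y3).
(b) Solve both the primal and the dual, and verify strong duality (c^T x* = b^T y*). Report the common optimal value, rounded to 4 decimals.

The standard primal-dual pair for 'max c^T x s.t. A x <= b, x >= 0' is:
  Dual:  min b^T y  s.t.  A^T y >= c,  y >= 0.

So the dual LP is:
  minimize  10y1 + 9y2 + 11y3
  subject to:
    y1 + 4y3 >= 2
    y2 + y3 >= 6
    y1, y2, y3 >= 0

Solving the primal: x* = (0.5, 9).
  primal value c^T x* = 55.
Solving the dual: y* = (0, 5.5, 0.5).
  dual value b^T y* = 55.
Strong duality: c^T x* = b^T y*. Confirmed.

55


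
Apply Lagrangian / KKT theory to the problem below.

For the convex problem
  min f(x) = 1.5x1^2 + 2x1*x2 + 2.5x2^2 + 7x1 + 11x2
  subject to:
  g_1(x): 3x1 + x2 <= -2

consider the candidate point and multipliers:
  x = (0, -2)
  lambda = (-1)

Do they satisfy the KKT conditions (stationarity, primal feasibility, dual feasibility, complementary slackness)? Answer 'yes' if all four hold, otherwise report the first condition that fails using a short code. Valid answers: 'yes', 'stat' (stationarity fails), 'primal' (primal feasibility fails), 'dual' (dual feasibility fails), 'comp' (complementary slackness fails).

Gradient of f: grad f(x) = Q x + c = (3, 1)
Constraint values g_i(x) = a_i^T x - b_i:
  g_1((0, -2)) = 0
Stationarity residual: grad f(x) + sum_i lambda_i a_i = (0, 0)
  -> stationarity OK
Primal feasibility (all g_i <= 0): OK
Dual feasibility (all lambda_i >= 0): FAILS
Complementary slackness (lambda_i * g_i(x) = 0 for all i): OK

Verdict: the first failing condition is dual_feasibility -> dual.

dual


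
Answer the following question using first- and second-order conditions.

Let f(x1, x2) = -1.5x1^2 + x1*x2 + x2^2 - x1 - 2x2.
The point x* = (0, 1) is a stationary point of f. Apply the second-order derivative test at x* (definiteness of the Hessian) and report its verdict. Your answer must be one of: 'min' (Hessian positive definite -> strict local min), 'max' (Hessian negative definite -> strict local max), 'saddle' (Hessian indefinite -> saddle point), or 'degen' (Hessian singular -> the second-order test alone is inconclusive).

Compute the Hessian H = grad^2 f:
  H = [[-3, 1], [1, 2]]
Verify stationarity: grad f(x*) = H x* + g = (0, 0).
Eigenvalues of H: -3.1926, 2.1926.
Eigenvalues have mixed signs, so H is indefinite -> x* is a saddle point.

saddle


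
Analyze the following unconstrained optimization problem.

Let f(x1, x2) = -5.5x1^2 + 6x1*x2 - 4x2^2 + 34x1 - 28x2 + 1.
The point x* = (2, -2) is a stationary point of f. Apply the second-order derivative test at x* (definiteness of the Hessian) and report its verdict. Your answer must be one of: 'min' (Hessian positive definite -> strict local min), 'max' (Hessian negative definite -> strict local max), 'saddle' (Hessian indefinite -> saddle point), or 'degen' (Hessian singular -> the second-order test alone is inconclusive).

Compute the Hessian H = grad^2 f:
  H = [[-11, 6], [6, -8]]
Verify stationarity: grad f(x*) = H x* + g = (0, 0).
Eigenvalues of H: -15.6847, -3.3153.
Both eigenvalues < 0, so H is negative definite -> x* is a strict local max.

max


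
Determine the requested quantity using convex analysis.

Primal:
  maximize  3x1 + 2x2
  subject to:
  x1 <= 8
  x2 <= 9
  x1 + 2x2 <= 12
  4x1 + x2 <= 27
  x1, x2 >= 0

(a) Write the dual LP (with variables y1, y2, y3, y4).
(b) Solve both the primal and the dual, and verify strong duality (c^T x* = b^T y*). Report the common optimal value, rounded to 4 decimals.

The standard primal-dual pair for 'max c^T x s.t. A x <= b, x >= 0' is:
  Dual:  min b^T y  s.t.  A^T y >= c,  y >= 0.

So the dual LP is:
  minimize  8y1 + 9y2 + 12y3 + 27y4
  subject to:
    y1 + y3 + 4y4 >= 3
    y2 + 2y3 + y4 >= 2
    y1, y2, y3, y4 >= 0

Solving the primal: x* = (6, 3).
  primal value c^T x* = 24.
Solving the dual: y* = (0, 0, 0.7143, 0.5714).
  dual value b^T y* = 24.
Strong duality: c^T x* = b^T y*. Confirmed.

24


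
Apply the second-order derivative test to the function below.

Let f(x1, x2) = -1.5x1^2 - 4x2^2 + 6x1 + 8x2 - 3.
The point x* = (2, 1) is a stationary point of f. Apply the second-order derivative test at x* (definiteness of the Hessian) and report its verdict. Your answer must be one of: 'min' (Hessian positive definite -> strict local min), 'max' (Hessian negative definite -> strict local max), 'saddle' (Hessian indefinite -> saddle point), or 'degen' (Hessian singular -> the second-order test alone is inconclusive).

Compute the Hessian H = grad^2 f:
  H = [[-3, 0], [0, -8]]
Verify stationarity: grad f(x*) = H x* + g = (0, 0).
Eigenvalues of H: -8, -3.
Both eigenvalues < 0, so H is negative definite -> x* is a strict local max.

max


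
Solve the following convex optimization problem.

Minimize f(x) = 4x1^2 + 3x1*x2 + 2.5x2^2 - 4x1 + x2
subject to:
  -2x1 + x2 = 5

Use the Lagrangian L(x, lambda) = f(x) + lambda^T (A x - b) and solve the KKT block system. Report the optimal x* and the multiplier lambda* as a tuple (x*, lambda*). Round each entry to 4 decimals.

Form the Lagrangian:
  L(x, lambda) = (1/2) x^T Q x + c^T x + lambda^T (A x - b)
Stationarity (grad_x L = 0): Q x + c + A^T lambda = 0.
Primal feasibility: A x = b.

This gives the KKT block system:
  [ Q   A^T ] [ x     ]   [-c ]
  [ A    0  ] [ lambda ] = [ b ]

Solving the linear system:
  x*      = (-1.575, 1.85)
  lambda* = (-5.525)
  f(x*)   = 17.8875

x* = (-1.575, 1.85), lambda* = (-5.525)


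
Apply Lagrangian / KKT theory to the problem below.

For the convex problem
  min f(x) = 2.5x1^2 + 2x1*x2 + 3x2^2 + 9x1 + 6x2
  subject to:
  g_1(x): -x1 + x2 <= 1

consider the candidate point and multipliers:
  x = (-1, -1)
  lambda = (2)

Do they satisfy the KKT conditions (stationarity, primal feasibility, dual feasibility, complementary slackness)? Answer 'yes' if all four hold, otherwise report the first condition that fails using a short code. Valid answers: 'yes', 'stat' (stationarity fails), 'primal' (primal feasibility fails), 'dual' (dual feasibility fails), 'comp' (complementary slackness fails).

Gradient of f: grad f(x) = Q x + c = (2, -2)
Constraint values g_i(x) = a_i^T x - b_i:
  g_1((-1, -1)) = -1
Stationarity residual: grad f(x) + sum_i lambda_i a_i = (0, 0)
  -> stationarity OK
Primal feasibility (all g_i <= 0): OK
Dual feasibility (all lambda_i >= 0): OK
Complementary slackness (lambda_i * g_i(x) = 0 for all i): FAILS

Verdict: the first failing condition is complementary_slackness -> comp.

comp


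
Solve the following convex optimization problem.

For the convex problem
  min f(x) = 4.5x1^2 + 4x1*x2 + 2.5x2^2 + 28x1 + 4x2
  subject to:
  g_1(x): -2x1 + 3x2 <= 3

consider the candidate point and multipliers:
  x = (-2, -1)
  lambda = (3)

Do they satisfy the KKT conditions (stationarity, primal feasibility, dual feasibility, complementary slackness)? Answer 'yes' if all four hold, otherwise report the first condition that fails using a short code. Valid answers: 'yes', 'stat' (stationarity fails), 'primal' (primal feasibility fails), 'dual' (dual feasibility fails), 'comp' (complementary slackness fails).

Gradient of f: grad f(x) = Q x + c = (6, -9)
Constraint values g_i(x) = a_i^T x - b_i:
  g_1((-2, -1)) = -2
Stationarity residual: grad f(x) + sum_i lambda_i a_i = (0, 0)
  -> stationarity OK
Primal feasibility (all g_i <= 0): OK
Dual feasibility (all lambda_i >= 0): OK
Complementary slackness (lambda_i * g_i(x) = 0 for all i): FAILS

Verdict: the first failing condition is complementary_slackness -> comp.

comp


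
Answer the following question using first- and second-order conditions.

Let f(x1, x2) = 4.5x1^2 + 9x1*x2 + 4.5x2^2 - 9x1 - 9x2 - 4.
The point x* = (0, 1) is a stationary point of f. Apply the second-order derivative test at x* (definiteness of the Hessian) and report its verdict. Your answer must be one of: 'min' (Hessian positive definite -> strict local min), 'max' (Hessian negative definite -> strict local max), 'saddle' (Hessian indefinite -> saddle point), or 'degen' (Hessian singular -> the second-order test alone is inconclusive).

Compute the Hessian H = grad^2 f:
  H = [[9, 9], [9, 9]]
Verify stationarity: grad f(x*) = H x* + g = (0, 0).
Eigenvalues of H: 0, 18.
H has a zero eigenvalue (singular; positive semidefinite but not definite), so H is neither positive definite, negative definite, nor indefinite. The second-order test alone is inconclusive -> degen.
(Indeed, f is constant along the null direction of H through x*, so x* is not a strict local extremum.)

degen


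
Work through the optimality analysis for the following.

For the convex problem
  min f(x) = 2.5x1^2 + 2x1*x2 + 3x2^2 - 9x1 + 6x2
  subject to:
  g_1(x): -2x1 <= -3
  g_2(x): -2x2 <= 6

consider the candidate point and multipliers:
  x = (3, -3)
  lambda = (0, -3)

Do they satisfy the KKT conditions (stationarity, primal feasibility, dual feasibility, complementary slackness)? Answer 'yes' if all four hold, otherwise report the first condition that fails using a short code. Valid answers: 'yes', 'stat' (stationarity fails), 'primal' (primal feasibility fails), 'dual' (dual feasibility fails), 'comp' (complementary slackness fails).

Gradient of f: grad f(x) = Q x + c = (0, -6)
Constraint values g_i(x) = a_i^T x - b_i:
  g_1((3, -3)) = -3
  g_2((3, -3)) = 0
Stationarity residual: grad f(x) + sum_i lambda_i a_i = (0, 0)
  -> stationarity OK
Primal feasibility (all g_i <= 0): OK
Dual feasibility (all lambda_i >= 0): FAILS
Complementary slackness (lambda_i * g_i(x) = 0 for all i): OK

Verdict: the first failing condition is dual_feasibility -> dual.

dual


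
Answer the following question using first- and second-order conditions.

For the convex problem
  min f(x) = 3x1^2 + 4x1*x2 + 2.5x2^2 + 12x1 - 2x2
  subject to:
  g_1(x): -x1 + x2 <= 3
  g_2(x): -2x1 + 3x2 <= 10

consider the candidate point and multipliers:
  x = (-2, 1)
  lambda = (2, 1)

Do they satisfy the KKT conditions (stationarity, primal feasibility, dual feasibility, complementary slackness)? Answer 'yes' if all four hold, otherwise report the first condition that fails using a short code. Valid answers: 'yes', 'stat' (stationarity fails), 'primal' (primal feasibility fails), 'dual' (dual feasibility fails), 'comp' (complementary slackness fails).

Gradient of f: grad f(x) = Q x + c = (4, -5)
Constraint values g_i(x) = a_i^T x - b_i:
  g_1((-2, 1)) = 0
  g_2((-2, 1)) = -3
Stationarity residual: grad f(x) + sum_i lambda_i a_i = (0, 0)
  -> stationarity OK
Primal feasibility (all g_i <= 0): OK
Dual feasibility (all lambda_i >= 0): OK
Complementary slackness (lambda_i * g_i(x) = 0 for all i): FAILS

Verdict: the first failing condition is complementary_slackness -> comp.

comp


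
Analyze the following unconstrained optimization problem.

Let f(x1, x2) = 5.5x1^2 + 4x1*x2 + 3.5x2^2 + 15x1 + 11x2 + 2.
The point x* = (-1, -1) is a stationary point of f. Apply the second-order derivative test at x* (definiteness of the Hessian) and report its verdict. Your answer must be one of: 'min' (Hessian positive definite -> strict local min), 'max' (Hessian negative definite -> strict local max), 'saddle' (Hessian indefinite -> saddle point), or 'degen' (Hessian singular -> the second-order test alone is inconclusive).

Compute the Hessian H = grad^2 f:
  H = [[11, 4], [4, 7]]
Verify stationarity: grad f(x*) = H x* + g = (0, 0).
Eigenvalues of H: 4.5279, 13.4721.
Both eigenvalues > 0, so H is positive definite -> x* is a strict local min.

min
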